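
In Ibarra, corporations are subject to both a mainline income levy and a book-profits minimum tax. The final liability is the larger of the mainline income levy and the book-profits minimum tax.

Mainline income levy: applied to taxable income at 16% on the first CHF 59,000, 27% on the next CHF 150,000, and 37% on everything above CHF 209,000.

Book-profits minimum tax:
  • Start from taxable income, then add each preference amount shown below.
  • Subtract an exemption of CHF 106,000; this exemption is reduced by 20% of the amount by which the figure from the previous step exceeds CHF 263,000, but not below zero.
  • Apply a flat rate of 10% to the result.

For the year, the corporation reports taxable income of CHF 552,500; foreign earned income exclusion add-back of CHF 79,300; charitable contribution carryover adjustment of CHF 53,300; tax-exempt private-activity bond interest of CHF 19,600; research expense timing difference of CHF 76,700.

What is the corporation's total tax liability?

CHF 177,035

Mainline income levy:
  CHF 59,000 × 16% = CHF 9,440
  CHF 150,000 × 27% = CHF 40,500
  CHF 343,500 × 37% = CHF 127,095
  → CHF 177,035

Book-profits minimum tax:
  Adjusted income: CHF 552,500 + CHF 79,300 + CHF 53,300 + CHF 19,600 + CHF 76,700 = CHF 781,400
  Exemption: CHF 106,000 − 20% × (CHF 781,400 − CHF 263,000) = CHF 106,000 − CHF 103,680 = CHF 2,320
  Base: CHF 781,400 − CHF 2,320 = CHF 779,080
  CHF 779,080 × 10% = CHF 77,908

CHF 177,035 > CHF 77,908, so the mainline income levy governs.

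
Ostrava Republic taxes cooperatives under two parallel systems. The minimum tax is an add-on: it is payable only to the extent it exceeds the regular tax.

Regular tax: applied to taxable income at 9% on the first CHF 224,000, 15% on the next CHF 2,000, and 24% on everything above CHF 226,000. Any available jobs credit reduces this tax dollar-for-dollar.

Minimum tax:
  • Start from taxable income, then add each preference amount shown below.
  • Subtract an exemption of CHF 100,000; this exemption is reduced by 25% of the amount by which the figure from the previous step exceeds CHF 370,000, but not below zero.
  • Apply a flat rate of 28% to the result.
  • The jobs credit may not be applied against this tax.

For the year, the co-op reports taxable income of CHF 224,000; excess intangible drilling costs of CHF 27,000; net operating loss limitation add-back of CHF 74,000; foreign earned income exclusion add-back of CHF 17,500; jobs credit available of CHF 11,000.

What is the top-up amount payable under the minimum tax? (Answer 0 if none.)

Regular tax:
  CHF 224,000 × 9% = CHF 20,160
  Less jobs credit CHF 11,000 → CHF 9,160

Minimum tax:
  Adjusted income: CHF 224,000 + CHF 27,000 + CHF 74,000 + CHF 17,500 = CHF 342,500
  Exemption: CHF 342,500 ≤ CHF 370,000, so full CHF 100,000 applies
  Base: CHF 342,500 − CHF 100,000 = CHF 242,500
  CHF 242,500 × 28% = CHF 67,900

Excess of minimum tax over regular tax: CHF 67,900 − CHF 9,160 = CHF 58,740.

CHF 58,740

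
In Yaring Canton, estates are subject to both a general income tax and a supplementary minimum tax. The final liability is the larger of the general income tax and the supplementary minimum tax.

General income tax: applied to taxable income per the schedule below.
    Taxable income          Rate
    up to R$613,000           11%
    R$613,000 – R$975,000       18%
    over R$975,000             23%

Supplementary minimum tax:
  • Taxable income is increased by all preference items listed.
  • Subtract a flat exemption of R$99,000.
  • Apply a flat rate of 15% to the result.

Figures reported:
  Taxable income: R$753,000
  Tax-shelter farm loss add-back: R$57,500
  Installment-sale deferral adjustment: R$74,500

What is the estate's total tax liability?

General income tax:
  R$613,000 × 11% = R$67,430
  R$140,000 × 18% = R$25,200
  → R$92,630

Supplementary minimum tax:
  Adjusted income: R$753,000 + R$57,500 + R$74,500 = R$885,000
  Less exemption R$99,000 → base R$786,000
  R$786,000 × 15% = R$117,900

R$117,900 > R$92,630, so the supplementary minimum tax is the binding amount.

R$117,900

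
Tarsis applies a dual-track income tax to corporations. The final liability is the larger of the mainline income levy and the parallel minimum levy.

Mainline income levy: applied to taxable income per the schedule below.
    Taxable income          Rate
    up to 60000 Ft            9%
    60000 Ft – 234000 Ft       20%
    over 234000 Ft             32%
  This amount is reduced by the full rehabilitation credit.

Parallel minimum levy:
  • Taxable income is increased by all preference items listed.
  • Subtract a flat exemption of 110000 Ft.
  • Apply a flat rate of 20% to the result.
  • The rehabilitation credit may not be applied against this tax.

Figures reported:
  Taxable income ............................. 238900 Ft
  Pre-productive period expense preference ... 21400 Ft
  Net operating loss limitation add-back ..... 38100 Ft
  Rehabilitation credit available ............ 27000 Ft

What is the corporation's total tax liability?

Mainline income levy:
  60000 Ft × 9% = 5400 Ft
  174000 Ft × 20% = 34800 Ft
  4900 Ft × 32% = 1568 Ft
  → 41768 Ft
  Less rehabilitation credit 27000 Ft → 14768 Ft

Parallel minimum levy:
  Adjusted income: 238900 Ft + 21400 Ft + 38100 Ft = 298400 Ft
  Less exemption 110000 Ft → base 188400 Ft
  188400 Ft × 20% = 37680 Ft

37680 Ft > 14768 Ft, so the parallel minimum levy is the binding amount.

37680 Ft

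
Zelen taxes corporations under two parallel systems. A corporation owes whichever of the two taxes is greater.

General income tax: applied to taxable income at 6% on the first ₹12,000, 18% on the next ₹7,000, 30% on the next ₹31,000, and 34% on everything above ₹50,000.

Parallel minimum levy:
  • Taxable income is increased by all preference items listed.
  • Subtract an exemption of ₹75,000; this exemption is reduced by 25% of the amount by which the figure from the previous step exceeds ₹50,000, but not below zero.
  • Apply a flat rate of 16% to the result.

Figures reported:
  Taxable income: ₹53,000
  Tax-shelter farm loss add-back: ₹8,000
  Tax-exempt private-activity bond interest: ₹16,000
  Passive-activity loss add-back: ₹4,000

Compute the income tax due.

General income tax:
  ₹12,000 × 6% = ₹720
  ₹7,000 × 18% = ₹1,260
  ₹31,000 × 30% = ₹9,300
  ₹3,000 × 34% = ₹1,020
  → ₹12,300

Parallel minimum levy:
  Adjusted income: ₹53,000 + ₹8,000 + ₹16,000 + ₹4,000 = ₹81,000
  Exemption: ₹75,000 − 25% × (₹81,000 − ₹50,000) = ₹75,000 − ₹7,750 = ₹67,250
  Base: ₹81,000 − ₹67,250 = ₹13,750
  ₹13,750 × 16% = ₹2,200

₹12,300 > ₹2,200, so the general income tax governs.

₹12,300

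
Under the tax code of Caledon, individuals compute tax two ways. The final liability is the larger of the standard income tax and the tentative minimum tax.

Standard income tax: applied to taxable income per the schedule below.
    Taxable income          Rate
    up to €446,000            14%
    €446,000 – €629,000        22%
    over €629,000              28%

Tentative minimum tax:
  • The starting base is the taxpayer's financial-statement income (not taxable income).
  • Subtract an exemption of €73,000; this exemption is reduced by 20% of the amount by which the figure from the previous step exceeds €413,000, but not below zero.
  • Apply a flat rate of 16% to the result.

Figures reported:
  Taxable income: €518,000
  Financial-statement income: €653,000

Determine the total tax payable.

Tentative minimum tax:
  Base (financial-statement income): €653,000
  Exemption: €73,000 − 20% × (€653,000 − €413,000) = €73,000 − €48,000 = €25,000
  Base: €653,000 − €25,000 = €628,000
  €628,000 × 16% = €100,480

Standard income tax:
  €446,000 × 14% = €62,440
  €72,000 × 22% = €15,840
  → €78,280

€100,480 > €78,280, so the tentative minimum tax is the binding amount.

€100,480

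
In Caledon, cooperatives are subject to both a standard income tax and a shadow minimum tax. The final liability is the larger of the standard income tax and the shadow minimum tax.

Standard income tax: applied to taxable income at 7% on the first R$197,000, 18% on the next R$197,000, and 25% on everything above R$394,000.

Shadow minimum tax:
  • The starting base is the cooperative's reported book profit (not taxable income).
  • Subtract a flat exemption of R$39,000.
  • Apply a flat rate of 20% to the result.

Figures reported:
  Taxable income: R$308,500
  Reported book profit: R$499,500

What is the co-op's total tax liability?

Standard income tax:
  R$197,000 × 7% = R$13,790
  R$111,500 × 18% = R$20,070
  → R$33,860

Shadow minimum tax:
  Base (reported book profit): R$499,500
  Less exemption R$39,000 → base R$460,500
  R$460,500 × 20% = R$92,100

R$92,100 > R$33,860, so the shadow minimum tax is the binding amount.

R$92,100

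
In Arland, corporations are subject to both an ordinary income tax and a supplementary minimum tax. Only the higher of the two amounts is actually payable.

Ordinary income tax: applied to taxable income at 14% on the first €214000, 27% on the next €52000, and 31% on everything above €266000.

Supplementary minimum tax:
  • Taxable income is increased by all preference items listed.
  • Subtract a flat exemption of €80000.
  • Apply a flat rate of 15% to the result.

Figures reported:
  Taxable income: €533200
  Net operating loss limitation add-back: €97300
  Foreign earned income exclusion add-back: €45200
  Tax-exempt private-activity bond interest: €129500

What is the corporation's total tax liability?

€126832

Supplementary minimum tax:
  Adjusted income: €533200 + €97300 + €45200 + €129500 = €805200
  Less exemption €80000 → base €725200
  €725200 × 15% = €108780

Ordinary income tax:
  €214000 × 14% = €29960
  €52000 × 27% = €14040
  €267200 × 31% = €82832
  → €126832

€126832 > €108780, so the ordinary income tax governs.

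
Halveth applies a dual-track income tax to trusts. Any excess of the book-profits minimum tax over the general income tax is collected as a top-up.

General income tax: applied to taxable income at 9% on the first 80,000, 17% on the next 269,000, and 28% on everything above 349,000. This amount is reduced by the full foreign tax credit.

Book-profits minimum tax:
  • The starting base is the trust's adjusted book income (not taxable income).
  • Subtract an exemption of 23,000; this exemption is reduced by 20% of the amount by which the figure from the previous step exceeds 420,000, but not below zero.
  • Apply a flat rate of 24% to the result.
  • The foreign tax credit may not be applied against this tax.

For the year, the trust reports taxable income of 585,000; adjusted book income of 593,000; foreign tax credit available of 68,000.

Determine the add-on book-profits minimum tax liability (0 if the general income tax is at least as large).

General income tax:
  80,000 × 9% = 7,200
  269,000 × 17% = 45,730
  236,000 × 28% = 66,080
  → 119,010
  Less foreign tax credit 68,000 → 51,010

Book-profits minimum tax:
  Base (adjusted book income): 593,000
  Exemption: 20% × (593,000 − 420,000) = 34,600 ≥ 23,000, so the exemption is fully phased out
  Base: 593,000 − 0 = 593,000
  593,000 × 24% = 142,320

Excess of book-profits minimum tax over general income tax: 142,320 − 51,010 = 91,310.

91,310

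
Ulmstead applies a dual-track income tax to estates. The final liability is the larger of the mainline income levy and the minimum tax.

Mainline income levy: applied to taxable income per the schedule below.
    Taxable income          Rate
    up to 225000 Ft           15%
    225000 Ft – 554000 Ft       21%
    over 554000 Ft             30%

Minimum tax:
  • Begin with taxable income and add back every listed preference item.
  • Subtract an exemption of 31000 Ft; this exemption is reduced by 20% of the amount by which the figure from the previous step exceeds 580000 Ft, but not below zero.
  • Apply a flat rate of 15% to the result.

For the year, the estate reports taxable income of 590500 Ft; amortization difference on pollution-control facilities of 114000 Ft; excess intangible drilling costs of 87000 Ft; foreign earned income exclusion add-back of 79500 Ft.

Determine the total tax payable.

130650 Ft

Mainline income levy:
  225000 Ft × 15% = 33750 Ft
  329000 Ft × 21% = 69090 Ft
  36500 Ft × 30% = 10950 Ft
  → 113790 Ft

Minimum tax:
  Adjusted income: 590500 Ft + 114000 Ft + 87000 Ft + 79500 Ft = 871000 Ft
  Exemption: 20% × (871000 Ft − 580000 Ft) = 58200 Ft ≥ 31000 Ft, so the exemption is fully phased out
  Base: 871000 Ft − 0 Ft = 871000 Ft
  871000 Ft × 15% = 130650 Ft

130650 Ft > 113790 Ft, so the minimum tax is the binding amount.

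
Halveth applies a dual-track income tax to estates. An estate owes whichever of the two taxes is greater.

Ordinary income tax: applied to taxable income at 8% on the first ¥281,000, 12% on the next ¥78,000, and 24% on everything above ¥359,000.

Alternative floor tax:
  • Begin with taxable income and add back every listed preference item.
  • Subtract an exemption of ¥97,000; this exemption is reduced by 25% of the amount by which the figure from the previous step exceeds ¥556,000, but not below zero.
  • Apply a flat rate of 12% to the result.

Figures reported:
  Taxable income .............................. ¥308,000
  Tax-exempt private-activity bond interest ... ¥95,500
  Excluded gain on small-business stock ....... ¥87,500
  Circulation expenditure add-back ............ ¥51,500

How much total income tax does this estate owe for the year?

¥53,460

Ordinary income tax:
  ¥281,000 × 8% = ¥22,480
  ¥27,000 × 12% = ¥3,240
  → ¥25,720

Alternative floor tax:
  Adjusted income: ¥308,000 + ¥95,500 + ¥87,500 + ¥51,500 = ¥542,500
  Exemption: ¥542,500 ≤ ¥556,000, so full ¥97,000 applies
  Base: ¥542,500 − ¥97,000 = ¥445,500
  ¥445,500 × 12% = ¥53,460

¥53,460 > ¥25,720, so the alternative floor tax is the binding amount.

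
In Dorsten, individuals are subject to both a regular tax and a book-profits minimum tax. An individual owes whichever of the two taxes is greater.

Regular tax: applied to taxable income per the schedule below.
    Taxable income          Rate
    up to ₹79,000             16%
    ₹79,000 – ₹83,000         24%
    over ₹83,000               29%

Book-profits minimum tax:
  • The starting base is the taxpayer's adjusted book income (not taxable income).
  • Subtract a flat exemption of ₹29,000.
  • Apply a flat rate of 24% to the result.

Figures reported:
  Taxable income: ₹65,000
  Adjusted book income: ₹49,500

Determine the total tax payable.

₹10,400

Regular tax:
  ₹65,000 × 16% = ₹10,400

Book-profits minimum tax:
  Base (adjusted book income): ₹49,500
  Less exemption ₹29,000 → base ₹20,500
  ₹20,500 × 24% = ₹4,920

₹10,400 > ₹4,920, so the regular tax governs.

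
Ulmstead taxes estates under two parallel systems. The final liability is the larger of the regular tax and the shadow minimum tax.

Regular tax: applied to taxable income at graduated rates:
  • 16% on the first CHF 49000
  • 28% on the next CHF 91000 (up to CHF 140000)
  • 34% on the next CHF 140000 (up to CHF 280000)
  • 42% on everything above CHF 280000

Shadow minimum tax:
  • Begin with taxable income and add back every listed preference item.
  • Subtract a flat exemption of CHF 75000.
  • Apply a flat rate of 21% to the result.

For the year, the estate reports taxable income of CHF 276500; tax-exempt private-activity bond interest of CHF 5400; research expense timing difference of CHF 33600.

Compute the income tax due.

Regular tax:
  CHF 49000 × 16% = CHF 7840
  CHF 91000 × 28% = CHF 25480
  CHF 136500 × 34% = CHF 46410
  → CHF 79730

Shadow minimum tax:
  Adjusted income: CHF 276500 + CHF 5400 + CHF 33600 = CHF 315500
  Less exemption CHF 75000 → base CHF 240500
  CHF 240500 × 21% = CHF 50505

CHF 79730 > CHF 50505, so the regular tax governs.

CHF 79730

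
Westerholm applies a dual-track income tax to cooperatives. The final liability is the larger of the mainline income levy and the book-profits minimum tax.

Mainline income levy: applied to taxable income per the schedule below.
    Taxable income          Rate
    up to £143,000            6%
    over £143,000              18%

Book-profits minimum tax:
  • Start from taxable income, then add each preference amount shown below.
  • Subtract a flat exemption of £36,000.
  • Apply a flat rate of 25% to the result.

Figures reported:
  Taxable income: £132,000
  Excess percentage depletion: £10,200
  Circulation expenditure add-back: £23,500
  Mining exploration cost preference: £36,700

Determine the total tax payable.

Mainline income levy:
  £132,000 × 6% = £7,920

Book-profits minimum tax:
  Adjusted income: £132,000 + £10,200 + £23,500 + £36,700 = £202,400
  Less exemption £36,000 → base £166,400
  £166,400 × 25% = £41,600

£41,600 > £7,920, so the book-profits minimum tax is the binding amount.

£41,600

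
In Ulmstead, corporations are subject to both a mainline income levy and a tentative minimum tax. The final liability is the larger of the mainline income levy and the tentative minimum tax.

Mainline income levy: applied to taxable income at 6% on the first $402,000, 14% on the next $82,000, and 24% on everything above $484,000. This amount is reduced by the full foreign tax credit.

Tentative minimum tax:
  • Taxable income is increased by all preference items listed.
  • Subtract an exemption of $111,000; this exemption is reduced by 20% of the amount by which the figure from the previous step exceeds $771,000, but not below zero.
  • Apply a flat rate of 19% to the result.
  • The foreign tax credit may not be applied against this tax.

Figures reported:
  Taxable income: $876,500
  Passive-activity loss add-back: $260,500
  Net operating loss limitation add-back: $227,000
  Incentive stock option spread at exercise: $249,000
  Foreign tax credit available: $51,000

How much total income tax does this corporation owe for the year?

Tentative minimum tax:
  Adjusted income: $876,500 + $260,500 + $227,000 + $249,000 = $1,613,000
  Exemption: 20% × ($1,613,000 − $771,000) = $168,400 ≥ $111,000, so the exemption is fully phased out
  Base: $1,613,000 − $0 = $1,613,000
  $1,613,000 × 19% = $306,470

Mainline income levy:
  $402,000 × 6% = $24,120
  $82,000 × 14% = $11,480
  $392,500 × 24% = $94,200
  → $129,800
  Less foreign tax credit $51,000 → $78,800

$306,470 > $78,800, so the tentative minimum tax is the binding amount.

$306,470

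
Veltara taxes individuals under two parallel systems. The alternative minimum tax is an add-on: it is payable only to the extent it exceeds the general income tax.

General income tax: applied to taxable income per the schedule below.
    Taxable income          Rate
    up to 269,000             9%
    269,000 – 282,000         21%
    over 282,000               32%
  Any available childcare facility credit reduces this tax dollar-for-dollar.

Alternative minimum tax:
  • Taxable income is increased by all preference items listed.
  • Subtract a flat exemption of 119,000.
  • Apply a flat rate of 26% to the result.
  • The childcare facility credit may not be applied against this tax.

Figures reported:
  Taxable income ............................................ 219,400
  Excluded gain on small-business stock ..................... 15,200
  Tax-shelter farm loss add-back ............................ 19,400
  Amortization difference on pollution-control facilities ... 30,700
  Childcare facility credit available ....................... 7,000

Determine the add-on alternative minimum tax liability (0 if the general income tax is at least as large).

30,336

Alternative minimum tax:
  Adjusted income: 219,400 + 15,200 + 19,400 + 30,700 = 284,700
  Less exemption 119,000 → base 165,700
  165,700 × 26% = 43,082

General income tax:
  219,400 × 9% = 19,746
  Less childcare facility credit 7,000 → 12,746

Excess of alternative minimum tax over general income tax: 43,082 − 12,746 = 30,336.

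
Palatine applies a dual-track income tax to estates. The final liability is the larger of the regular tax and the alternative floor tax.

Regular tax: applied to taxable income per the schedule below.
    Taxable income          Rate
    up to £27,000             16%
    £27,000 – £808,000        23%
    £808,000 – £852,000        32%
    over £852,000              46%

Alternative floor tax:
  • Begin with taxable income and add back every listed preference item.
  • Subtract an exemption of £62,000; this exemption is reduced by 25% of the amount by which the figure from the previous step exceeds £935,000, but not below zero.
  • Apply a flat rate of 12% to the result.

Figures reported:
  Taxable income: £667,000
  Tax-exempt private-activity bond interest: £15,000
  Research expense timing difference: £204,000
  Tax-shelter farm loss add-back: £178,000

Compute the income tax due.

£151,520

Regular tax:
  £27,000 × 16% = £4,320
  £640,000 × 23% = £147,200
  → £151,520

Alternative floor tax:
  Adjusted income: £667,000 + £15,000 + £204,000 + £178,000 = £1,064,000
  Exemption: £62,000 − 25% × (£1,064,000 − £935,000) = £62,000 − £32,250 = £29,750
  Base: £1,064,000 − £29,750 = £1,034,250
  £1,034,250 × 12% = £124,110

£151,520 > £124,110, so the regular tax governs.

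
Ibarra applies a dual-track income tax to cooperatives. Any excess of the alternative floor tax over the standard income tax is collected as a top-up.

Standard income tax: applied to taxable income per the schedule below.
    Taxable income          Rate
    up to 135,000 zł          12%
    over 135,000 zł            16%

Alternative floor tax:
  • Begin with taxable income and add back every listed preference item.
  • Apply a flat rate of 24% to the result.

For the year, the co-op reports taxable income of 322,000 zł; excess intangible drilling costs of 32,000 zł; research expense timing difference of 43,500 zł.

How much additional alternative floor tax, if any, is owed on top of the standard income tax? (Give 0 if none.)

Alternative floor tax:
  Adjusted income: 322,000 zł + 32,000 zł + 43,500 zł = 397,500 zł
  397,500 zł × 24% = 95,400 zł

Standard income tax:
  135,000 zł × 12% = 16,200 zł
  187,000 zł × 16% = 29,920 zł
  → 46,120 zł

Excess of alternative floor tax over standard income tax: 95,400 zł − 46,120 zł = 49,280 zł.

49,280 zł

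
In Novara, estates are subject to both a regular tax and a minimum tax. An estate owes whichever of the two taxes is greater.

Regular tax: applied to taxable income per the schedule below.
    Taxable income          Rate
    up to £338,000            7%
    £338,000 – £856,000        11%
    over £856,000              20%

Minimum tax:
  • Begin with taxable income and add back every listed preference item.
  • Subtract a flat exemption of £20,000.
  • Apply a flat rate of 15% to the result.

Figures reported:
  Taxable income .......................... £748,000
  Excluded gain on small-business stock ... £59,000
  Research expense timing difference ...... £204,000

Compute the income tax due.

£148,650

Regular tax:
  £338,000 × 7% = £23,660
  £410,000 × 11% = £45,100
  → £68,760

Minimum tax:
  Adjusted income: £748,000 + £59,000 + £204,000 = £1,011,000
  Less exemption £20,000 → base £991,000
  £991,000 × 15% = £148,650

£148,650 > £68,760, so the minimum tax is the binding amount.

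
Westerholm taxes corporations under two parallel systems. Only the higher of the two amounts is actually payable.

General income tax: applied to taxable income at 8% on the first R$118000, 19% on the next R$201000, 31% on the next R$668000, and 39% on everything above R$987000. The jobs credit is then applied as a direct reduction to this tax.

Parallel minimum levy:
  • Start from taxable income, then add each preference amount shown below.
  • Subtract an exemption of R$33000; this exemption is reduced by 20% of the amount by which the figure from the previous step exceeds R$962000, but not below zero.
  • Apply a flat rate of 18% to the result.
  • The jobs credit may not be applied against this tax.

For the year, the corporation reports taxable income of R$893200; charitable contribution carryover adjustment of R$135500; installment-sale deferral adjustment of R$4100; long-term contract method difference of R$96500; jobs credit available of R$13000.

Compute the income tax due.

General income tax:
  R$118000 × 8% = R$9440
  R$201000 × 19% = R$38190
  R$574200 × 31% = R$178002
  → R$225632
  Less jobs credit R$13000 → R$212632

Parallel minimum levy:
  Adjusted income: R$893200 + R$135500 + R$4100 + R$96500 = R$1129300
  Exemption: 20% × (R$1129300 − R$962000) = R$33460 ≥ R$33000, so the exemption is fully phased out
  Base: R$1129300 − R$0 = R$1129300
  R$1129300 × 18% = R$203274

R$212632 > R$203274, so the general income tax governs.

R$212632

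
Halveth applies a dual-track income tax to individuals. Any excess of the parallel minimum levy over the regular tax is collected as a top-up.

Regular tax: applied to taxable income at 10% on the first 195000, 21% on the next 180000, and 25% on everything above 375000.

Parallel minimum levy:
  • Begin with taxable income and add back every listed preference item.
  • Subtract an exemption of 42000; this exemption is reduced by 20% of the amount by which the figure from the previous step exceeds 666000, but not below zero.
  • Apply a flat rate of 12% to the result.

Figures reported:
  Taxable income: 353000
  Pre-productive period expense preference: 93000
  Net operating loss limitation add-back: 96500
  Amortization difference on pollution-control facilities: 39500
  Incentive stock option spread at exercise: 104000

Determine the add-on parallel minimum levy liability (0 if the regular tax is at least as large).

25080

Parallel minimum levy:
  Adjusted income: 353000 + 93000 + 96500 + 39500 + 104000 = 686000
  Exemption: 42000 − 20% × (686000 − 666000) = 42000 − 4000 = 38000
  Base: 686000 − 38000 = 648000
  648000 × 12% = 77760

Regular tax:
  195000 × 10% = 19500
  158000 × 21% = 33180
  → 52680

Excess of parallel minimum levy over regular tax: 77760 − 52680 = 25080.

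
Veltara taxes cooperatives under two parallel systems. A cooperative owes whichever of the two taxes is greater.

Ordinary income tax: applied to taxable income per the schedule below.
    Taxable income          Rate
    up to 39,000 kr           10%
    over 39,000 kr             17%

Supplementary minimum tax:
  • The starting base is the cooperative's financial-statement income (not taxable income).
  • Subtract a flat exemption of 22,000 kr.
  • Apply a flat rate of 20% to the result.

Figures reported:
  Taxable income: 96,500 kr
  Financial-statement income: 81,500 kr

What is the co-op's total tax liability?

Ordinary income tax:
  39,000 kr × 10% = 3,900 kr
  57,500 kr × 17% = 9,775 kr
  → 13,675 kr

Supplementary minimum tax:
  Base (financial-statement income): 81,500 kr
  Less exemption 22,000 kr → base 59,500 kr
  59,500 kr × 20% = 11,900 kr

13,675 kr > 11,900 kr, so the ordinary income tax governs.

13,675 kr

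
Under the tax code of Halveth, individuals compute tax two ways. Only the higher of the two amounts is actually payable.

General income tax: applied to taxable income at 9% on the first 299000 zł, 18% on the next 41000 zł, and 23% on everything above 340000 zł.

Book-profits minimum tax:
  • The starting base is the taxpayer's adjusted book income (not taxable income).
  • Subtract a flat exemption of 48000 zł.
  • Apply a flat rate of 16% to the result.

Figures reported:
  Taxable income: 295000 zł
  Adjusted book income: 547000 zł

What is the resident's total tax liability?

Book-profits minimum tax:
  Base (adjusted book income): 547000 zł
  Less exemption 48000 zł → base 499000 zł
  499000 zł × 16% = 79840 zł

General income tax:
  295000 zł × 9% = 26550 zł

79840 zł > 26550 zł, so the book-profits minimum tax is the binding amount.

79840 zł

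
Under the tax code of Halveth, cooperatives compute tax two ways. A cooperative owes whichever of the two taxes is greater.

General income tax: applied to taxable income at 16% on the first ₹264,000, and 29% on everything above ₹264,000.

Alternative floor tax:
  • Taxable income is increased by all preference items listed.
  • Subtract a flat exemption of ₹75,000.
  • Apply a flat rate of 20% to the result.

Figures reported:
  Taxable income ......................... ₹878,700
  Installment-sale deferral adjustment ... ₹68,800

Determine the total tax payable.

Alternative floor tax:
  Adjusted income: ₹878,700 + ₹68,800 = ₹947,500
  Less exemption ₹75,000 → base ₹872,500
  ₹872,500 × 20% = ₹174,500

General income tax:
  ₹264,000 × 16% = ₹42,240
  ₹614,700 × 29% = ₹178,263
  → ₹220,503

₹220,503 > ₹174,500, so the general income tax governs.

₹220,503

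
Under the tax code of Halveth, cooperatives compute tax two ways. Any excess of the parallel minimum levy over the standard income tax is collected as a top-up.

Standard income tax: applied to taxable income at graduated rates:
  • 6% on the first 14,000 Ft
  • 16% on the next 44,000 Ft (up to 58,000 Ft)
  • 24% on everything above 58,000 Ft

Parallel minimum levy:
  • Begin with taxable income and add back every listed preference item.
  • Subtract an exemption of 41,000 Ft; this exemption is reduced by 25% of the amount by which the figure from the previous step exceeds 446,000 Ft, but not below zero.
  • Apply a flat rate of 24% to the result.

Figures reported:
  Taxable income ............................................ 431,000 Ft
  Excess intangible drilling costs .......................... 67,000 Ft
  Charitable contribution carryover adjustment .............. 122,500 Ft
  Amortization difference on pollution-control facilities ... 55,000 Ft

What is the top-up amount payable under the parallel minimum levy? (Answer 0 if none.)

64,720 Ft

Parallel minimum levy:
  Adjusted income: 431,000 Ft + 67,000 Ft + 122,500 Ft + 55,000 Ft = 675,500 Ft
  Exemption: 25% × (675,500 Ft − 446,000 Ft) = 57,375 Ft ≥ 41,000 Ft, so the exemption is fully phased out
  Base: 675,500 Ft − 0 Ft = 675,500 Ft
  675,500 Ft × 24% = 162,120 Ft

Standard income tax:
  14,000 Ft × 6% = 840 Ft
  44,000 Ft × 16% = 7,040 Ft
  373,000 Ft × 24% = 89,520 Ft
  → 97,400 Ft

Excess of parallel minimum levy over standard income tax: 162,120 Ft − 97,400 Ft = 64,720 Ft.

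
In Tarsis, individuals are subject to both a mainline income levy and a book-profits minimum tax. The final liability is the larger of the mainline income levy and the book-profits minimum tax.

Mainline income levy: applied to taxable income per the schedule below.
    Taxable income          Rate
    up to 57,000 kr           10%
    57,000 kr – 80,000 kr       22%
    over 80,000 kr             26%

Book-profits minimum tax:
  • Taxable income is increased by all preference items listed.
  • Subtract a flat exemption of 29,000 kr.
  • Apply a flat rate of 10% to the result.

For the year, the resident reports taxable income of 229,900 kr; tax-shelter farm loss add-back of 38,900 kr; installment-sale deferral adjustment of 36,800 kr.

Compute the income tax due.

49,734 kr

Book-profits minimum tax:
  Adjusted income: 229,900 kr + 38,900 kr + 36,800 kr = 305,600 kr
  Less exemption 29,000 kr → base 276,600 kr
  276,600 kr × 10% = 27,660 kr

Mainline income levy:
  57,000 kr × 10% = 5,700 kr
  23,000 kr × 22% = 5,060 kr
  149,900 kr × 26% = 38,974 kr
  → 49,734 kr

49,734 kr > 27,660 kr, so the mainline income levy governs.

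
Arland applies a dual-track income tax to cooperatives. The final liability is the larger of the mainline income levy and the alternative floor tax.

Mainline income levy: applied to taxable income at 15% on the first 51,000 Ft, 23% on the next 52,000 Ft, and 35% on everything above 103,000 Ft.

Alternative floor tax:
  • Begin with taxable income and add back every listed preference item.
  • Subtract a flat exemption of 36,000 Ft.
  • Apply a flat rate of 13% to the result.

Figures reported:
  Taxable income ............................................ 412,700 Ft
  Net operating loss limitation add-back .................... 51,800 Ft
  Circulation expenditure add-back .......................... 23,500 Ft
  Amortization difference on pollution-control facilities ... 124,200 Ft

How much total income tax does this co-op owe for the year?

128,005 Ft

Alternative floor tax:
  Adjusted income: 412,700 Ft + 51,800 Ft + 23,500 Ft + 124,200 Ft = 612,200 Ft
  Less exemption 36,000 Ft → base 576,200 Ft
  576,200 Ft × 13% = 74,906 Ft

Mainline income levy:
  51,000 Ft × 15% = 7,650 Ft
  52,000 Ft × 23% = 11,960 Ft
  309,700 Ft × 35% = 108,395 Ft
  → 128,005 Ft

128,005 Ft > 74,906 Ft, so the mainline income levy governs.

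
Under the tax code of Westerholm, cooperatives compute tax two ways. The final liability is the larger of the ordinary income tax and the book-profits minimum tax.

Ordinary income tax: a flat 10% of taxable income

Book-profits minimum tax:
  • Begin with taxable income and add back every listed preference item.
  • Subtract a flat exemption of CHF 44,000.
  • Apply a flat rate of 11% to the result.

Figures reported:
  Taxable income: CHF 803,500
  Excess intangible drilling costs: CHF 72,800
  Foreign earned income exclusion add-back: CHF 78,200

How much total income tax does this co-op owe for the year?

Book-profits minimum tax:
  Adjusted income: CHF 803,500 + CHF 72,800 + CHF 78,200 = CHF 954,500
  Less exemption CHF 44,000 → base CHF 910,500
  CHF 910,500 × 11% = CHF 100,155

Ordinary income tax:
  CHF 803,500 × 10% = CHF 80,350

CHF 100,155 > CHF 80,350, so the book-profits minimum tax is the binding amount.

CHF 100,155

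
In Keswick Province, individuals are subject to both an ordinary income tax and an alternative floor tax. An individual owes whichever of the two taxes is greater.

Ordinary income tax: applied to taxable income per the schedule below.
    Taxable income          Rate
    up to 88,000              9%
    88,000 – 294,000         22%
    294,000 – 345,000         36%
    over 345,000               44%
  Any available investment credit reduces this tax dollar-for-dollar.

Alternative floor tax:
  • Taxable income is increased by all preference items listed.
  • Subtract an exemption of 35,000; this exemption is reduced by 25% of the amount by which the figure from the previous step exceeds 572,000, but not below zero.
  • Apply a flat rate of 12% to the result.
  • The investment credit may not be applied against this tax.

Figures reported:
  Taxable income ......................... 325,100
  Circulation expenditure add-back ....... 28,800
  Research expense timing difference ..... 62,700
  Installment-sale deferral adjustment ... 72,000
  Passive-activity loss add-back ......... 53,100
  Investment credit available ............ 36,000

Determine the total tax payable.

Alternative floor tax:
  Adjusted income: 325,100 + 28,800 + 62,700 + 72,000 + 53,100 = 541,700
  Exemption: 541,700 ≤ 572,000, so full 35,000 applies
  Base: 541,700 − 35,000 = 506,700
  506,700 × 12% = 60,804

Ordinary income tax:
  88,000 × 9% = 7,920
  206,000 × 22% = 45,320
  31,100 × 36% = 11,196
  → 64,436
  Less investment credit 36,000 → 28,436

60,804 > 28,436, so the alternative floor tax is the binding amount.

60,804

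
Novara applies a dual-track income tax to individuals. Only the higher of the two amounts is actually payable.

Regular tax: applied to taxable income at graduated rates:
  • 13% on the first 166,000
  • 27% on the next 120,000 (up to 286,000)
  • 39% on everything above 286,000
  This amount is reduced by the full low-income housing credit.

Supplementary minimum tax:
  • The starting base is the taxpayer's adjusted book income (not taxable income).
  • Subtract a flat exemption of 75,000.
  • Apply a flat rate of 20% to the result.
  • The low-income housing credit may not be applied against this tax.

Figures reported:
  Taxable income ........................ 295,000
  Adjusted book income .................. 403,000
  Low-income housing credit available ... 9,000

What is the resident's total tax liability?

Regular tax:
  166,000 × 13% = 21,580
  120,000 × 27% = 32,400
  9,000 × 39% = 3,510
  → 57,490
  Less low-income housing credit 9,000 → 48,490

Supplementary minimum tax:
  Base (adjusted book income): 403,000
  Less exemption 75,000 → base 328,000
  328,000 × 20% = 65,600

65,600 > 48,490, so the supplementary minimum tax is the binding amount.

65,600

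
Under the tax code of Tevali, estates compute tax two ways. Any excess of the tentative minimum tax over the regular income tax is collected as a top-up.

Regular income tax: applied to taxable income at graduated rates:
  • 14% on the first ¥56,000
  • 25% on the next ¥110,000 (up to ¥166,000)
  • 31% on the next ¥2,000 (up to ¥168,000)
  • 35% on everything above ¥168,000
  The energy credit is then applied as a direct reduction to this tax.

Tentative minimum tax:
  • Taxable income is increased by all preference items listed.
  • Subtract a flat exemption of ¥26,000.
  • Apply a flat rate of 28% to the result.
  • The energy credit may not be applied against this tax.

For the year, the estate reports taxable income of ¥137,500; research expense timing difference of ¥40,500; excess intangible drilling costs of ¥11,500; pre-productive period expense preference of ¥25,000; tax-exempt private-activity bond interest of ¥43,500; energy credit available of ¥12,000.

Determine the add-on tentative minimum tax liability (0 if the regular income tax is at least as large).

¥48,745

Tentative minimum tax:
  Adjusted income: ¥137,500 + ¥40,500 + ¥11,500 + ¥25,000 + ¥43,500 = ¥258,000
  Less exemption ¥26,000 → base ¥232,000
  ¥232,000 × 28% = ¥64,960

Regular income tax:
  ¥56,000 × 14% = ¥7,840
  ¥81,500 × 25% = ¥20,375
  → ¥28,215
  Less energy credit ¥12,000 → ¥16,215

Excess of tentative minimum tax over regular income tax: ¥64,960 − ¥16,215 = ¥48,745.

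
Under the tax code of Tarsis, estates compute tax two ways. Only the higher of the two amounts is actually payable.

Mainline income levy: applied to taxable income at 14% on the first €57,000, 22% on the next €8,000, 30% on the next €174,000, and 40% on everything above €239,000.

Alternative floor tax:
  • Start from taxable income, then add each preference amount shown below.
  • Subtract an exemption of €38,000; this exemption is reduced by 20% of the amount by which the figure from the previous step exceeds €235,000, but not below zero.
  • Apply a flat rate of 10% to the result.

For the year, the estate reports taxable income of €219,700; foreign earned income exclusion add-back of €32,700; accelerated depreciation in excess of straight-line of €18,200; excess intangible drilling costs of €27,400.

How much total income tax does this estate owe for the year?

€56,150

Alternative floor tax:
  Adjusted income: €219,700 + €32,700 + €18,200 + €27,400 = €298,000
  Exemption: €38,000 − 20% × (€298,000 − €235,000) = €38,000 − €12,600 = €25,400
  Base: €298,000 − €25,400 = €272,600
  €272,600 × 10% = €27,260

Mainline income levy:
  €57,000 × 14% = €7,980
  €8,000 × 22% = €1,760
  €154,700 × 30% = €46,410
  → €56,150

€56,150 > €27,260, so the mainline income levy governs.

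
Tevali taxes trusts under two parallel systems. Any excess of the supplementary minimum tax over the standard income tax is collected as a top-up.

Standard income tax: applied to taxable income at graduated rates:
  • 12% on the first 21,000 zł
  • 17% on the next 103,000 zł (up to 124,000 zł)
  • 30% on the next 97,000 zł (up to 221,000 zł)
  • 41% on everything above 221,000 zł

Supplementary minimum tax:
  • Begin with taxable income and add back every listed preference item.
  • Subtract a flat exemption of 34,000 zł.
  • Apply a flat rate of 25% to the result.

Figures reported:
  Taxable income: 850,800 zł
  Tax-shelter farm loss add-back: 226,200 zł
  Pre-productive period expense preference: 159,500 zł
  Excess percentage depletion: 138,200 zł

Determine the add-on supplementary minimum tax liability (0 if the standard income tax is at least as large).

Standard income tax:
  21,000 zł × 12% = 2,520 zł
  103,000 zł × 17% = 17,510 zł
  97,000 zł × 30% = 29,100 zł
  629,800 zł × 41% = 258,218 zł
  → 307,348 zł

Supplementary minimum tax:
  Adjusted income: 850,800 zł + 226,200 zł + 159,500 zł + 138,200 zł = 1,374,700 zł
  Less exemption 34,000 zł → base 1,340,700 zł
  1,340,700 zł × 25% = 335,175 zł

Excess of supplementary minimum tax over standard income tax: 335,175 zł − 307,348 zł = 27,827 zł.

27,827 zł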